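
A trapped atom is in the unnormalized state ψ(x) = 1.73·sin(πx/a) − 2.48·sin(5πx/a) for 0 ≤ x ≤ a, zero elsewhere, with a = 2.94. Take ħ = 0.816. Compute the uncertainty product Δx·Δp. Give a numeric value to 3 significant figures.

Δx = √(⟨x²⟩−⟨x⟩²), Δp = √(⟨p²⟩−⟨p⟩²).
On 0 ≤ x ≤ a (j ≠ l): ∫sin²(jπx/a) dx = a/2, ∫sin(jπx/a)·sin(lπx/a) dx = 0; diagonal moments ∫x·sin²(jπx/a) dx = a²/4, ∫x²·sin²(jπx/a) dx = a³·(1/6 − 1/(4j²π²)); cross terms ∫x·sin(jπx/a)·sin(lπx/a) dx = 0 for j + l even and −4jla²/(π²(j² − l²)²) for j + l odd, ∫x²·sin(jπx/a)·sin(lπx/a) dx = (−1)^(j+l)·4jla³/(π²(j² − l²)²); higher powers the same way via product-to-sum and parts. d²/dx² sin(jπx/a) = −(jπ/a)²·sin(jπx/a); on 0 ≤ x ≤ a, ∫sin²(jπx/a) dx = a/2 and ∫sin(jπx/a)·sin(lπx/a) dx = 0 for j ≠ l, so only diagonal terms survive in ∫|ψ|² and ∫ψ·ψ″; ∫ψ·ψ′ dx = [ψ²/2] between the walls = 0.
Normalization: ∫|ψ|² dx = 13.441.
⟨x⟩ = 1.4700, ⟨x²⟩ = 2.6690 ⇒ Δx = 0.71282.
⟨p⟩ = 0.0000, ⟨p²⟩ = 13.035 ⇒ Δp = 3.6103.
Δx·Δp = 2.5735.

2.57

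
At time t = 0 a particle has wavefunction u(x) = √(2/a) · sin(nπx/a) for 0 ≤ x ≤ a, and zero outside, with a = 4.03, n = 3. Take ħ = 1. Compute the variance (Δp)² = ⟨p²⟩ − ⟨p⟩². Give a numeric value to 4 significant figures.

5.469

Compute ⟨p⟩ and ⟨p²⟩ separately; (Δp)² = ⟨p²⟩ − ⟨p⟩².
d/dx sin(nπx/a) = (nπ/a)·cos(nπx/a) and d²/dx² sin(nπx/a) = −(nπ/a)²·sin(nπx/a); on 0 ≤ x ≤ a, ∫sin²(nπx/a) dx = a/2 and ∫sin(nπx/a)·cos(nπx/a) dx = 0.
⟨p⟩ = 0.0000 and ⟨p²⟩ = 5.4693.
(Δp)² = 5.4693 − (0.0000)² = 5.4693.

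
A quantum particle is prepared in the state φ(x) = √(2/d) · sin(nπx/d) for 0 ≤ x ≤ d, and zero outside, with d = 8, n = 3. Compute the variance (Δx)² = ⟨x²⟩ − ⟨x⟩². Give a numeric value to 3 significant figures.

4.97

Compute ⟨x⟩ and ⟨x²⟩ separately, then (Δx)² = ⟨x²⟩ − ⟨x⟩².
With sin²θ = (1 − cos2θ)/2 on 0 ≤ x ≤ d: ∫sin²(nπx/d) dx = d/2, ∫x·sin²(nπx/d) dx = d²/4, ∫x²·sin²(nπx/d) dx = d³·(1/6 − 1/(4n²π²)); higher powers xᵏ the same way, integrating xᵏ·cos(2nπx/d) by parts.
⟨x⟩ = 4.0000 and ⟨x²⟩ = 20.973.
(Δx)² = 20.973 − (4.0000)² = 4.9731.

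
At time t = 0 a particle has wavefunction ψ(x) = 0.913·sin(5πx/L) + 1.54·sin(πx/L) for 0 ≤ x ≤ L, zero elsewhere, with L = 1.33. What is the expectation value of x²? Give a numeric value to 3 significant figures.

0.533

⟨x²⟩ = ∫ x²·|ψ|² dx / ∫|ψ|² dx (integrals over the domain).
On 0 ≤ x ≤ L (j ≠ l): ∫sin²(jπx/L) dx = L/2, ∫sin(jπx/L)·sin(lπx/L) dx = 0; diagonal moments ∫x·sin²(jπx/L) dx = L²/4, ∫x²·sin²(jπx/L) dx = L³·(1/6 − 1/(4j²π²)); cross terms ∫x·sin(jπx/L)·sin(lπx/L) dx = 0 for j + l even and −4jlL²/(π²(j² − l²)²) for j + l odd, ∫x²·sin(jπx/L)·sin(lπx/L) dx = (−1)^(j+l)·4jlL³/(π²(j² − l²)²); higher powers the same way via product-to-sum and parts.
State is unnormalized: ∫|ψ|² dx = 2.1314, and ∫ψ*·x²·ψ dx = 1.1367, so ⟨x²⟩ = 1.1367 / 2.1314.
⟨x²⟩ = 0.53331.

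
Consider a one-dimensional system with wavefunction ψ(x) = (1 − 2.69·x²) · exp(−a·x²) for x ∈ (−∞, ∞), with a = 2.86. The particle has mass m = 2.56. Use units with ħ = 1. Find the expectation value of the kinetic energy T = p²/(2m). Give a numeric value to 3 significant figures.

1.49

T = −(ħ²/2m) d²/dx², so ⟨T⟩ = −(ħ²/2m) ∫ ψ*·ψ'' dx / ∫|ψ|² dx; with m = 2.56.
Expand each integrand as polynomial × e^(−2ax²) and use ∫x^(2j)·e^(−2ax²) dx = (2j−1)!!/(4a)^j · √(π/(2a)), odd powers → 0; here √(π/(2a)) = 0.74110. Differentiate with the product rule, d/dx e^(−ax²) = −2ax·e^(−ax²).
State is unnormalized: ∫|ψ|² dx = 0.51550, and ∫ψ*·(−ħ²/2m · ψ'') dx = 0.76888, so ⟨T⟩ = 0.76888 / 0.51550.
⟨T⟩ = 1.4915.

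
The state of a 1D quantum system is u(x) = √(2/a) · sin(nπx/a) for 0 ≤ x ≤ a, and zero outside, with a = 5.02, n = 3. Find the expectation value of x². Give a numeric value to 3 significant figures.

8.26

⟨x²⟩ = ∫ x²·|u|² dx (integrals over the domain).
With sin²θ = (1 − cos2θ)/2 on 0 ≤ x ≤ a: ∫sin²(nπx/a) dx = a/2, ∫x·sin²(nπx/a) dx = a²/4, ∫x²·sin²(nπx/a) dx = a³·(1/6 − 1/(4n²π²)); higher powers xᵏ the same way, integrating xᵏ·cos(2nπx/a) by parts.
⟨x²⟩ = 8.2583.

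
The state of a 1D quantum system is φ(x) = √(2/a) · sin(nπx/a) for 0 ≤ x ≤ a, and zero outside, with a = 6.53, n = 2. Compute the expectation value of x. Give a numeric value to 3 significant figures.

⟨x⟩ = ∫ x·|φ|² dx (integrals over the domain).
With sin²θ = (1 − cos2θ)/2 on 0 ≤ x ≤ a: ∫sin²(nπx/a) dx = a/2, ∫x·sin²(nπx/a) dx = a²/4, ∫x²·sin²(nπx/a) dx = a³·(1/6 − 1/(4n²π²)); higher powers xᵏ the same way, integrating xᵏ·cos(2nπx/a) by parts.
⟨x⟩ = 3.2650.

3.27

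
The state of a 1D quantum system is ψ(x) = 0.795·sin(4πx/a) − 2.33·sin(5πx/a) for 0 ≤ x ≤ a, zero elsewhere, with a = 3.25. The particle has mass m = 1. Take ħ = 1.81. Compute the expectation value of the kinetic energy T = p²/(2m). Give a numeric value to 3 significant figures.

36.8

T = −(ħ²/2m) d²/dx², so ⟨T⟩ = −(ħ²/2m) ∫ ψ*·ψ'' dx / ∫|ψ|² dx; with m = 1.
d²/dx² sin(jπx/a) = −(jπ/a)²·sin(jπx/a); on 0 ≤ x ≤ a, ∫sin²(jπx/a) dx = a/2 and ∫sin(jπx/a)·sin(lπx/a) dx = 0 for j ≠ l, so only diagonal terms survive in ∫|ψ|² and ∫ψ·ψ″; ∫ψ·ψ′ dx = [ψ²/2] between the walls = 0.
State is unnormalized: ∫|ψ|² dx = 9.8490, and ∫ψ*·(−ħ²/2m · ψ'') dx = 362.72, so ⟨T⟩ = 362.72 / 9.8490.
⟨T⟩ = 36.828.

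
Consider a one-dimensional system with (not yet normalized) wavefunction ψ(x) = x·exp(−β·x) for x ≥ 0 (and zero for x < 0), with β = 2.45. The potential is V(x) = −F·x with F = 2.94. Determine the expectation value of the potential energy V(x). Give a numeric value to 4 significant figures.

⟨V⟩ = ∫ V(x)·|ψ|² dx / ∫|ψ|² dx.
Every integrand reduces to terms xʲ·e^(−2βx) on [0, ∞); use ∫₀^∞ xʲ·e^(−2βx) dx = j!/(2β)^(j+1).
State is unnormalized: ∫|ψ|² dx = 0.017000, and ∫ψ*·V(x)·ψ dx = -0.030599, so ⟨V⟩ = -0.030599 / 0.017000.
⟨V⟩ = -1.8000.

-1.800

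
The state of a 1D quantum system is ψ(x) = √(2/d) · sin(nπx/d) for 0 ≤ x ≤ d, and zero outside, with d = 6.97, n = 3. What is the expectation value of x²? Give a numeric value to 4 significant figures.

15.92

⟨x²⟩ = ∫ x²·|ψ|² dx (integrals over the domain).
With sin²θ = (1 − cos2θ)/2 on 0 ≤ x ≤ d: ∫sin²(nπx/d) dx = d/2, ∫x·sin²(nπx/d) dx = d²/4, ∫x²·sin²(nπx/d) dx = d³·(1/6 − 1/(4n²π²)); higher powers xᵏ the same way, integrating xᵏ·cos(2nπx/d) by parts.
⟨x²⟩ = 15.920.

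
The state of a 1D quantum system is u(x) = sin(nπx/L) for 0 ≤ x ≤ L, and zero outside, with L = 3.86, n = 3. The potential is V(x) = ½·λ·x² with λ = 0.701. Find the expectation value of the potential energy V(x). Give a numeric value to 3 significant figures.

1.71

⟨V⟩ = ∫ V(x)·|u|² dx / ∫|u|² dx.
With sin²θ = (1 − cos2θ)/2 on 0 ≤ x ≤ L: ∫sin²(nπx/L) dx = L/2, ∫x·sin²(nπx/L) dx = L²/4, ∫x²·sin²(nπx/L) dx = L³·(1/6 − 1/(4n²π²)); higher powers xᵏ the same way, integrating xᵏ·cos(2nπx/L) by parts.
State is unnormalized: ∫|u|² dx = 1.9300, and ∫u*·V(x)·u dx = 3.3030, so ⟨V⟩ = 3.3030 / 1.9300.
⟨V⟩ = 1.7114.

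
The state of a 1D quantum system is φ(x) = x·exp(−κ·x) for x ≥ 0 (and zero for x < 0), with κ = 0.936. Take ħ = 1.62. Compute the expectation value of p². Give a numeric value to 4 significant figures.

2.299

p² φ = −ħ² d²φ/dx²; ⟨p²⟩ = −ħ² ∫ φ*·φ'' dx / ∫|φ|² dx.
Differentiate x·exp(−κ·x) with the product rule; every integrand then reduces to terms xʲ·e^(−2κx) on [0, ∞), with ∫₀^∞ xʲ·e^(−2κx) dx = j!/(2κ)^(j+1).
State is unnormalized: ∫|φ|² dx = 0.30487, and ∫φ*·(−ħ² φ'') dx = 0.70096, so ⟨p²⟩ = 0.70096 / 0.30487.
⟨p²⟩ = 2.2992.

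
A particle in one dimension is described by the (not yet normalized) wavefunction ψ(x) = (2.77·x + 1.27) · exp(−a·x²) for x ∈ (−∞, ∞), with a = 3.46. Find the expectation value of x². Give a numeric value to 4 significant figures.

⟨x²⟩ = ∫ x²·|ψ|² dx / ∫|ψ|² dx (integrals over the domain).
Expand each integrand as polynomial × e^(−2ax²) and use ∫x^(2j)·e^(−2ax²) dx = (2j−1)!!/(4a)^j · √(π/(2a)), odd powers → 0; here √(π/(2a)) = 0.67379.
State is unnormalized: ∫|ψ|² dx = 1.4603, and ∫ψ*·x²·ψ dx = 0.15949, so ⟨x²⟩ = 0.15949 / 1.4603.
⟨x²⟩ = 0.10922.

0.1092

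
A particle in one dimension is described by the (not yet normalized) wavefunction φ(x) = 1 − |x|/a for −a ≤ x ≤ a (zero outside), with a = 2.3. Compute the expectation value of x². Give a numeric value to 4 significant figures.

0.5290

⟨x²⟩ = ∫ x²·|φ|² dx / ∫|φ|² dx (integrals over the domain).
φ is even, so ∫ over [−a, a] = 2∫₀ᵃ with φ = 1 − x/a there: ∫₀ᵃ (1 − x/a)² dx = a/3, ∫₀ᵃ x²(1 − x/a)² dx = a³/30, ∫₀ᵃ x⁴(1 − x/a)² dx = a⁵/105.
State is unnormalized: ∫|φ|² dx = 1.5333, and ∫φ*·x²·φ dx = 0.81113, so ⟨x²⟩ = 0.81113 / 1.5333.
⟨x²⟩ = 0.52900.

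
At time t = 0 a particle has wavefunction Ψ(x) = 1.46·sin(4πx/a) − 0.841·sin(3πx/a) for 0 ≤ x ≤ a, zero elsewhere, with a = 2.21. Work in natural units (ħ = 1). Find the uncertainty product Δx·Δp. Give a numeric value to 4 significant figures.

Δx = √(⟨x²⟩−⟨x⟩²), Δp = √(⟨p²⟩−⟨p⟩²).
On 0 ≤ x ≤ a (j ≠ l): ∫sin²(jπx/a) dx = a/2, ∫sin(jπx/a)·sin(lπx/a) dx = 0; diagonal moments ∫x·sin²(jπx/a) dx = a²/4, ∫x²·sin²(jπx/a) dx = a³·(1/6 − 1/(4j²π²)); cross terms ∫x·sin(jπx/a)·sin(lπx/a) dx = 0 for j + l even and −4jla²/(π²(j² − l²)²) for j + l odd, ∫x²·sin(jπx/a)·sin(lπx/a) dx = (−1)^(j+l)·4jla³/(π²(j² − l²)²); higher powers the same way via product-to-sum and parts. d²/dx² sin(jπx/a) = −(jπ/a)²·sin(jπx/a); on 0 ≤ x ≤ a, ∫sin²(jπx/a) dx = a/2 and ∫sin(jπx/a)·sin(lπx/a) dx = 0 for j ≠ l, so only diagonal terms survive in ∫|Ψ|² and ∫Ψ·Ψ″; ∫Ψ·Ψ′ dx = [Ψ²/2] between the walls = 0.
Normalization: ∫|Ψ|² dx = 3.1370.
⟨x⟩ = 1.4845, ⟨x²⟩ = 2.4482 ⇒ Δx = 0.49451.
⟨p⟩ = 0.0000, ⟨p²⟩ = 28.808 ⇒ Δp = 5.3673.
Δx·Δp = 2.6542.

2.654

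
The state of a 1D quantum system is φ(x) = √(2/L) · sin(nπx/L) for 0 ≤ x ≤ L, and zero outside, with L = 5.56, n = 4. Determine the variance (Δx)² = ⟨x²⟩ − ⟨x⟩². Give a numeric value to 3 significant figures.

2.48

Compute ⟨x⟩ and ⟨x²⟩ separately, then (Δx)² = ⟨x²⟩ − ⟨x⟩².
With sin²θ = (1 − cos2θ)/2 on 0 ≤ x ≤ L: ∫sin²(nπx/L) dx = L/2, ∫x·sin²(nπx/L) dx = L²/4, ∫x²·sin²(nπx/L) dx = L³·(1/6 − 1/(4n²π²)); higher powers xᵏ the same way, integrating xᵏ·cos(2nπx/L) by parts.
⟨x⟩ = 2.7800 and ⟨x²⟩ = 10.207.
(Δx)² = 10.207 − (2.7800)² = 2.4783.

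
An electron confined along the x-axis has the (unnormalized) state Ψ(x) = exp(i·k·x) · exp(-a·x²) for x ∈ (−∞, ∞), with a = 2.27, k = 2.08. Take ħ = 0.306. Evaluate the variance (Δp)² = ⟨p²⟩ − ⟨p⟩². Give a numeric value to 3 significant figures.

0.213

Compute ⟨p⟩ and ⟨p²⟩ separately; (Δp)² = ⟨p²⟩ − ⟨p⟩².
Gaussian moments: ∫x^(2j)·e^(−2ax²) dx = (2j−1)!!/(4a)^j · √(π/(2a)), odd powers integrate to 0; here √(π/(2a)) = 0.83185. Derivatives: Ψ′ = (ik − 2ax)·Ψ, Ψ″ = ((ik − 2ax)² − 2a)·Ψ; the odd-in-x pieces drop out.
Normalization: ∫|Ψ|² dx = 0.83185.
⟨p⟩ = 0.63648 and ⟨p²⟩ = 0.61766.
(Δp)² = 0.61766 − (0.63648)² = 0.21255.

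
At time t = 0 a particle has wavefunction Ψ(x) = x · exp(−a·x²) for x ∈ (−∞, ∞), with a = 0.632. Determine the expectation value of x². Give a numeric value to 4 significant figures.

1.187

⟨x²⟩ = ∫ x²·|Ψ|² dx / ∫|Ψ|² dx (integrals over the domain).
Expand each integrand as polynomial × e^(−2ax²) and use ∫x^(2j)·e^(−2ax²) dx = (2j−1)!!/(4a)^j · √(π/(2a)), odd powers → 0; here √(π/(2a)) = 1.5765.
State is unnormalized: ∫|Ψ|² dx = 0.62363, and ∫Ψ*·x²·Ψ dx = 0.74006, so ⟨x²⟩ = 0.74006 / 0.62363.
⟨x²⟩ = 1.1867.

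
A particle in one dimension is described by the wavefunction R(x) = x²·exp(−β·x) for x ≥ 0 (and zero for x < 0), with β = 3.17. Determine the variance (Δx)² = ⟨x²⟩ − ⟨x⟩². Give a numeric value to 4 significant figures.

0.1244

Compute ⟨x⟩ and ⟨x²⟩ separately, then (Δx)² = ⟨x²⟩ − ⟨x⟩².
Every integrand reduces to terms xʲ·e^(−2βx) on [0, ∞); use ∫₀^∞ xʲ·e^(−2βx) dx = j!/(2β)^(j+1).
Normalization: ∫|R|² dx = 0.0023430.
⟨x⟩ = 0.78864 and ⟨x²⟩ = 0.74635.
(Δx)² = 0.74635 − (0.78864)² = 0.12439.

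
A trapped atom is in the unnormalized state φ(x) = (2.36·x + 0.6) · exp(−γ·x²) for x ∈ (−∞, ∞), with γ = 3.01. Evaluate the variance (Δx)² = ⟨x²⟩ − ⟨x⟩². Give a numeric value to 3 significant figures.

Compute ⟨x⟩ and ⟨x²⟩ separately, then (Δx)² = ⟨x²⟩ − ⟨x⟩².
Expand each integrand as polynomial × e^(−2γx²) and use ∫x^(2j)·e^(−2γx²) dx = (2j−1)!!/(4γ)^j · √(π/(2γ)), odd powers → 0; here √(π/(2γ)) = 0.72240.
Normalization: ∫|φ|² dx = 0.59424.
⟨x⟩ = 0.28595 and ⟨x²⟩ = 0.17647.
(Δx)² = 0.17647 − (0.28595)² = 0.094707.

0.0947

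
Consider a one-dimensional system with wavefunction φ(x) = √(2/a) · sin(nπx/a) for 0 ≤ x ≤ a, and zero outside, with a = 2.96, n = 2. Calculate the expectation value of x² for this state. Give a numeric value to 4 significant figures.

2.810

⟨x²⟩ = ∫ x²·|φ|² dx (integrals over the domain).
With sin²θ = (1 − cos2θ)/2 on 0 ≤ x ≤ a: ∫sin²(nπx/a) dx = a/2, ∫x·sin²(nπx/a) dx = a²/4, ∫x²·sin²(nπx/a) dx = a³·(1/6 − 1/(4n²π²)); higher powers xᵏ the same way, integrating xᵏ·cos(2nπx/a) by parts.
⟨x²⟩ = 2.8096.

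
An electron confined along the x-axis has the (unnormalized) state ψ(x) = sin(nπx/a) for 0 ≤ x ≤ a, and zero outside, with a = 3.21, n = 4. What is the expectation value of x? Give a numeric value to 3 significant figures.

1.61

⟨x⟩ = ∫ x·|ψ|² dx / ∫|ψ|² dx (integrals over the domain).
With sin²θ = (1 − cos2θ)/2 on 0 ≤ x ≤ a: ∫sin²(nπx/a) dx = a/2, ∫x·sin²(nπx/a) dx = a²/4, ∫x²·sin²(nπx/a) dx = a³·(1/6 − 1/(4n²π²)); higher powers xᵏ the same way, integrating xᵏ·cos(2nπx/a) by parts.
State is unnormalized: ∫|ψ|² dx = 1.6050, and ∫ψ*·x·ψ dx = 2.5760, so ⟨x⟩ = 2.5760 / 1.6050.
⟨x⟩ = 1.6050.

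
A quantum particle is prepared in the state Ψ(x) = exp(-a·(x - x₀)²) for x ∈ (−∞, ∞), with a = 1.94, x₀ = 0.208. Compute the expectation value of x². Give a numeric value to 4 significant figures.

⟨x²⟩ = ∫ x²·|Ψ|² dx / ∫|Ψ|² dx (integrals over the domain).
Gaussian moments (u = x − x₀): ∫u^(2j)·e^(−2au²) du = (2j−1)!!/(4a)^j · √(π/(2a)), odd powers integrate to 0; here √(π/(2a)) = 0.89983.
State is unnormalized: ∫|Ψ|² dx = 0.89983, and ∫Ψ*·x²·Ψ dx = 0.15489, so ⟨x²⟩ = 0.15489 / 0.89983.
⟨x²⟩ = 0.17213.

0.1721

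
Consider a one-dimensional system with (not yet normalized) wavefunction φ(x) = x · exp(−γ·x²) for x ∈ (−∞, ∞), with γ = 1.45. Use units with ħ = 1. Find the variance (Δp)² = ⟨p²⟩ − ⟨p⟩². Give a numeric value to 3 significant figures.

4.35

Compute ⟨p⟩ and ⟨p²⟩ separately; (Δp)² = ⟨p²⟩ − ⟨p⟩².
Expand each integrand as polynomial × e^(−2γx²) and use ∫x^(2j)·e^(−2γx²) dx = (2j−1)!!/(4γ)^j · √(π/(2γ)), odd powers → 0; here √(π/(2γ)) = 1.0408. Differentiate with the product rule, d/dx e^(−γx²) = −2γx·e^(−γx²).
Normalization: ∫|φ|² dx = 0.17945.
⟨p⟩ = 0.0000 and ⟨p²⟩ = 4.3500.
(Δp)² = 4.3500 − (0.0000)² = 4.3500.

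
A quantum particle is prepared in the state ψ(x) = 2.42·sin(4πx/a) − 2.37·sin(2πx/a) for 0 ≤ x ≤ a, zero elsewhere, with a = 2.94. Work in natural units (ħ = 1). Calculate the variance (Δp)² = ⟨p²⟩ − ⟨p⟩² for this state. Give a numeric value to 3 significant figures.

Compute ⟨p⟩ and ⟨p²⟩ separately; (Δp)² = ⟨p²⟩ − ⟨p⟩².
d²/dx² sin(jπx/a) = −(jπ/a)²·sin(jπx/a); on 0 ≤ x ≤ a, ∫sin²(jπx/a) dx = a/2 and ∫sin(jπx/a)·sin(lπx/a) dx = 0 for j ≠ l, so only diagonal terms survive in ∫|ψ|² and ∫ψ·ψ″; ∫ψ·ψ′ dx = [ψ²/2] between the walls = 0.
Normalization: ∫|ψ|² dx = 16.866.
⟨p⟩ = 0.0000 and ⟨p²⟩ = 11.561.
(Δp)² = 11.561 − (0.0000)² = 11.561.

11.6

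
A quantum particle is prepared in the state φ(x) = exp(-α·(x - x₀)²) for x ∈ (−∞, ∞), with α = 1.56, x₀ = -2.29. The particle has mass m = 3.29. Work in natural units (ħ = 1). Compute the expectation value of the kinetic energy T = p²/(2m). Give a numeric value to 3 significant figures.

0.237

T = −(ħ²/2m) d²/dx², so ⟨T⟩ = −(ħ²/2m) ∫ φ*·φ'' dx / ∫|φ|² dx; with m = 3.29.
Gaussian moments (u = x − x₀): ∫u^(2j)·e^(−2αu²) du = (2j−1)!!/(4α)^j · √(π/(2α)), odd powers integrate to 0; here √(π/(2α)) = 1.0035. Derivatives: d/dx e^(−αu²) = −2αu·e^(−αu²), d²/dx² e^(−αu²) = (4α²u² − 2α)·e^(−αu²).
State is unnormalized: ∫|φ|² dx = 1.0035, and ∫φ*·(−ħ²/2m · φ'') dx = 0.23790, so ⟨T⟩ = 0.23790 / 1.0035.
⟨T⟩ = 0.23708.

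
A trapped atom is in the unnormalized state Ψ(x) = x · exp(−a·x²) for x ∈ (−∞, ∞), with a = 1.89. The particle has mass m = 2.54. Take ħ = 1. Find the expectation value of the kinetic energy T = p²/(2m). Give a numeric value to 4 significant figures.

T = −(ħ²/2m) d²/dx², so ⟨T⟩ = −(ħ²/2m) ∫ Ψ*·Ψ'' dx / ∫|Ψ|² dx; with m = 2.54.
Expand each integrand as polynomial × e^(−2ax²) and use ∫x^(2j)·e^(−2ax²) dx = (2j−1)!!/(4a)^j · √(π/(2a)), odd powers → 0; here √(π/(2a)) = 0.91165. Differentiate with the product rule, d/dx e^(−ax²) = −2ax·e^(−ax²).
State is unnormalized: ∫|Ψ|² dx = 0.12059, and ∫Ψ*·(−ħ²/2m · Ψ'') dx = 0.13459, so ⟨T⟩ = 0.13459 / 0.12059.
⟨T⟩ = 1.1161.

1.116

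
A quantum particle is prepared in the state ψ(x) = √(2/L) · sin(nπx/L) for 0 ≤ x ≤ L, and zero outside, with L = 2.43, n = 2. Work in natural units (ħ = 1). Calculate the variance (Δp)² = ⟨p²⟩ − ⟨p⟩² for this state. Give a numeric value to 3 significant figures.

6.69

Compute ⟨p⟩ and ⟨p²⟩ separately; (Δp)² = ⟨p²⟩ − ⟨p⟩².
d/dx sin(nπx/L) = (nπ/L)·cos(nπx/L) and d²/dx² sin(nπx/L) = −(nπ/L)²·sin(nπx/L); on 0 ≤ x ≤ L, ∫sin²(nπx/L) dx = L/2 and ∫sin(nπx/L)·cos(nπx/L) dx = 0.
⟨p⟩ = 0.0000 and ⟨p²⟩ = 6.6857.
(Δp)² = 6.6857 − (0.0000)² = 6.6857.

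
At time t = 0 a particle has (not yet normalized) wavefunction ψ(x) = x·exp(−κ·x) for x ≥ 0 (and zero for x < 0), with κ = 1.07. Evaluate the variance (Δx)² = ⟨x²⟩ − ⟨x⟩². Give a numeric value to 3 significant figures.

0.655

Compute ⟨x⟩ and ⟨x²⟩ separately, then (Δx)² = ⟨x²⟩ − ⟨x⟩².
Every integrand reduces to terms xʲ·e^(−2κx) on [0, ∞); use ∫₀^∞ xʲ·e^(−2κx) dx = j!/(2κ)^(j+1).
Normalization: ∫|ψ|² dx = 0.20407.
⟨x⟩ = 1.4019 and ⟨x²⟩ = 2.6203.
(Δx)² = 2.6203 − (1.4019)² = 0.65508.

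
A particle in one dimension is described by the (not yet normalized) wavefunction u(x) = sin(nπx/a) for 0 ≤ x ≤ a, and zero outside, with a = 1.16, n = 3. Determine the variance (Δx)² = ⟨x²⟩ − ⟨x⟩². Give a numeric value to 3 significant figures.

Compute ⟨x⟩ and ⟨x²⟩ separately, then (Δx)² = ⟨x²⟩ − ⟨x⟩².
With sin²θ = (1 − cos2θ)/2 on 0 ≤ x ≤ a: ∫sin²(nπx/a) dx = a/2, ∫x·sin²(nπx/a) dx = a²/4, ∫x²·sin²(nπx/a) dx = a³·(1/6 − 1/(4n²π²)); higher powers xᵏ the same way, integrating xᵏ·cos(2nπx/a) by parts.
Normalization: ∫|u|² dx = 0.58000.
⟨x⟩ = 0.58000 and ⟨x²⟩ = 0.44096.
(Δx)² = 0.44096 − (0.58000)² = 0.10456.

0.105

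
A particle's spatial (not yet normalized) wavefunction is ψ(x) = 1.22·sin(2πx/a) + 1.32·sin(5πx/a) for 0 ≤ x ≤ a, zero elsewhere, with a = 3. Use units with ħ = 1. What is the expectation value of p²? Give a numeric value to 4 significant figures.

16.81

p² ψ = −ħ² d²ψ/dx²; ⟨p²⟩ = −ħ² ∫ ψ*·ψ'' dx / ∫|ψ|² dx.
d²/dx² sin(jπx/a) = −(jπ/a)²·sin(jπx/a); on 0 ≤ x ≤ a, ∫sin²(jπx/a) dx = a/2 and ∫sin(jπx/a)·sin(lπx/a) dx = 0 for j ≠ l, so only diagonal terms survive in ∫|ψ|² and ∫ψ·ψ″; ∫ψ·ψ′ dx = [ψ²/2] between the walls = 0.
State is unnormalized: ∫|ψ|² dx = 4.8462, and ∫ψ*·(−ħ² ψ'') dx = 81.447, so ⟨p²⟩ = 81.447 / 4.8462.
⟨p²⟩ = 16.806.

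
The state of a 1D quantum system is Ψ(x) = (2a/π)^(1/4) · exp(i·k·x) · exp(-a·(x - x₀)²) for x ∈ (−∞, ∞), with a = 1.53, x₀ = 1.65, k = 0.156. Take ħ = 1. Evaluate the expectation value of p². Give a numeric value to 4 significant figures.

p² Ψ = −ħ² d²Ψ/dx²; ⟨p²⟩ = −ħ² ∫ Ψ*·Ψ'' dx.
Gaussian moments (u = x − x₀): ∫u^(2j)·e^(−2au²) du = (2j−1)!!/(4a)^j · √(π/(2a)), odd powers integrate to 0; here √(π/(2a)) = 1.0132. Derivatives: Ψ′ = (ik − 2au)·Ψ, Ψ″ = ((ik − 2au)² − 2a)·Ψ; the odd-in-u pieces drop out.
⟨p²⟩ = 1.5543.

1.554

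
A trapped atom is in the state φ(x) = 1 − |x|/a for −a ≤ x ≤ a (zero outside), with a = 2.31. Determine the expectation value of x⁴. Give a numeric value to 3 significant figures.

0.814

⟨x⁴⟩ = ∫ x⁴·|φ|² dx / ∫|φ|² dx (integrals over the domain).
φ is even, so ∫ over [−a, a] = 2∫₀ᵃ with φ = 1 − x/a there: ∫₀ᵃ (1 − x/a)² dx = a/3, ∫₀ᵃ x²(1 − x/a)² dx = a³/30, ∫₀ᵃ x⁴(1 − x/a)² dx = a⁵/105.
State is unnormalized: ∫|φ|² dx = 1.5400, and ∫φ*·x⁴·φ dx = 1.2529, so ⟨x⁴⟩ = 1.2529 / 1.5400.
⟨x⁴⟩ = 0.81354.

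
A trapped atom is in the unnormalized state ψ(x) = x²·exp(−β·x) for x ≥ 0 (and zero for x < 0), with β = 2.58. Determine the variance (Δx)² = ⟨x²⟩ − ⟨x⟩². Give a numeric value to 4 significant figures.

Compute ⟨x⟩ and ⟨x²⟩ separately, then (Δx)² = ⟨x²⟩ − ⟨x⟩².
Every integrand reduces to terms xʲ·e^(−2βx) on [0, ∞); use ∫₀^∞ xʲ·e^(−2βx) dx = j!/(2β)^(j+1).
Normalization: ∫|ψ|² dx = 0.0065609.
⟨x⟩ = 0.96899 and ⟨x²⟩ = 1.1267.
(Δx)² = 1.1267 − (0.96899)² = 0.18779.

0.1878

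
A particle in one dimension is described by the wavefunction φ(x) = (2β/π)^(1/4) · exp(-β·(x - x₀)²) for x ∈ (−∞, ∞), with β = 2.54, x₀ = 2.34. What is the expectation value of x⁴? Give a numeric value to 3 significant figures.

33.2

⟨x⁴⟩ = ∫ x⁴·|φ|² dx (integrals over the domain).
Gaussian moments (u = x − x₀): ∫u^(2j)·e^(−2βu²) du = (2j−1)!!/(4β)^j · √(π/(2β)), odd powers integrate to 0; here √(π/(2β)) = 0.78640.
⟨x⁴⟩ = 33.245.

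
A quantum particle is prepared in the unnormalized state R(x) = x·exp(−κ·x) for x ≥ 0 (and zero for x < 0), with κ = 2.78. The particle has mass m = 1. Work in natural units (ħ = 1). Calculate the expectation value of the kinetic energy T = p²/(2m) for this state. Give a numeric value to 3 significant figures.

3.86

T = −(ħ²/2m) d²/dx², so ⟨T⟩ = −(ħ²/2m) ∫ R*·R'' dx / ∫|R|² dx; with m = 1.
Differentiate x·exp(−κ·x) with the product rule; every integrand then reduces to terms xʲ·e^(−2κx) on [0, ∞), with ∫₀^∞ xʲ·e^(−2κx) dx = j!/(2κ)^(j+1).
State is unnormalized: ∫|R|² dx = 0.011636, and ∫R*·(−ħ²/2m · R'') dx = 0.044964, so ⟨T⟩ = 0.044964 / 0.011636.
⟨T⟩ = 3.8642.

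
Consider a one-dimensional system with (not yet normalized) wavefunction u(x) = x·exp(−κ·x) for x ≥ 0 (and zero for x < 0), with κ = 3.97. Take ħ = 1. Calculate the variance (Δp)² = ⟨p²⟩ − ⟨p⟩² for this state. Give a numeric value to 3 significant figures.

Compute ⟨p⟩ and ⟨p²⟩ separately; (Δp)² = ⟨p²⟩ − ⟨p⟩².
Differentiate x·exp(−κ·x) with the product rule; every integrand then reduces to terms xʲ·e^(−2κx) on [0, ∞), with ∫₀^∞ xʲ·e^(−2κx) dx = j!/(2κ)^(j+1).
Normalization: ∫|u|² dx = 0.0039955.
⟨p⟩ = 0.0000 and ⟨p²⟩ = 15.761.
(Δp)² = 15.761 − (0.0000)² = 15.761.

15.8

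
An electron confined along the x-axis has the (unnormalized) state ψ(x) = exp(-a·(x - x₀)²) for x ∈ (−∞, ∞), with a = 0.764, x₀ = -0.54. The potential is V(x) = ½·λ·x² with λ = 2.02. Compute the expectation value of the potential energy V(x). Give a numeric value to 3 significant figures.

⟨V⟩ = ∫ V(x)·|ψ|² dx / ∫|ψ|² dx.
Gaussian moments (u = x − x₀): ∫u^(2j)·e^(−2au²) du = (2j−1)!!/(4a)^j · √(π/(2a)), odd powers integrate to 0; here √(π/(2a)) = 1.4339.
State is unnormalized: ∫|ψ|² dx = 1.4339, and ∫ψ*·V(x)·ψ dx = 0.89620, so ⟨V⟩ = 0.89620 / 1.4339.
⟨V⟩ = 0.62501.

0.625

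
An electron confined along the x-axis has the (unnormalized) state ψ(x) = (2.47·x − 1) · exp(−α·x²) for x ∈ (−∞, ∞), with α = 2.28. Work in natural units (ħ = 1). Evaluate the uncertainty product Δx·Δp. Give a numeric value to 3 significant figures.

Δx = √(⟨x²⟩−⟨x⟩²), Δp = √(⟨p²⟩−⟨p⟩²).
Expand each integrand as polynomial × e^(−2αx²) and use ∫x^(2j)·e^(−2αx²) dx = (2j−1)!!/(4α)^j · √(π/(2α)), odd powers → 0; here √(π/(2α)) = 0.83003. Differentiate with the product rule, d/dx e^(−αx²) = −2αx·e^(−αx²).
Normalization: ∫|ψ|² dx = 1.3853.
⟨x⟩ = -0.32455, ⟨x²⟩ = 0.19755 ⇒ Δx = 0.30367.
⟨p⟩ = 0.0000, ⟨p²⟩ = 4.1078 ⇒ Δp = 2.0268.
Δx·Δp = 0.61546.

0.615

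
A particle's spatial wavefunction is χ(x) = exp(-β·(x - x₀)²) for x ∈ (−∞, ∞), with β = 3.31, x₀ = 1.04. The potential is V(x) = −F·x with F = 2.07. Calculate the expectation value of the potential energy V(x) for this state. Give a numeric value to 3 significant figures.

⟨V⟩ = ∫ V(x)·|χ|² dx / ∫|χ|² dx.
Gaussian moments (u = x − x₀): ∫u^(2j)·e^(−2βu²) du = (2j−1)!!/(4β)^j · √(π/(2β)), odd powers integrate to 0; here √(π/(2β)) = 0.68888.
State is unnormalized: ∫|χ|² dx = 0.68888, and ∫χ*·V(x)·χ dx = -1.4830, so ⟨V⟩ = -1.4830 / 0.68888.
⟨V⟩ = -2.1528.

-2.15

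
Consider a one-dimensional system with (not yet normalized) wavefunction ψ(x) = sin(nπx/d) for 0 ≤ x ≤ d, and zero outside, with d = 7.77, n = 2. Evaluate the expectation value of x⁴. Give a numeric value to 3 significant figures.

640.

⟨x⁴⟩ = ∫ x⁴·|ψ|² dx / ∫|ψ|² dx (integrals over the domain).
With sin²θ = (1 − cos2θ)/2 on 0 ≤ x ≤ d: ∫sin²(nπx/d) dx = d/2, ∫x·sin²(nπx/d) dx = d²/4, ∫x²·sin²(nπx/d) dx = d³·(1/6 − 1/(4n²π²)); higher powers xᵏ the same way, integrating xᵏ·cos(2nπx/d) by parts.
State is unnormalized: ∫|ψ|² dx = 3.8850, and ∫ψ*·x⁴·ψ dx = 2487.0, so ⟨x⁴⟩ = 2487.0 / 3.8850.
⟨x⁴⟩ = 640.16.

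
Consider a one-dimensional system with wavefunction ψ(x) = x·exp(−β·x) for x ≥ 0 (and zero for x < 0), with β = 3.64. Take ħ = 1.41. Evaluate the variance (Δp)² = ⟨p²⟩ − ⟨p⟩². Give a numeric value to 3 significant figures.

26.3

Compute ⟨p⟩ and ⟨p²⟩ separately; (Δp)² = ⟨p²⟩ − ⟨p⟩².
Differentiate x·exp(−β·x) with the product rule; every integrand then reduces to terms xʲ·e^(−2βx) on [0, ∞), with ∫₀^∞ xʲ·e^(−2βx) dx = j!/(2β)^(j+1).
Normalization: ∫|ψ|² dx = 0.0051837.
⟨p⟩ = 0.0000 and ⟨p²⟩ = 26.342.
(Δp)² = 26.342 − (0.0000)² = 26.342.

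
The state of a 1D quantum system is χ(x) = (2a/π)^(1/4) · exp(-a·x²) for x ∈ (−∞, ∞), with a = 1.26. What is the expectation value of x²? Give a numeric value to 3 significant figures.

0.198

⟨x²⟩ = ∫ x²·|χ|² dx (integrals over the domain).
Gaussian moments: ∫x^(2j)·e^(−2ax²) dx = (2j−1)!!/(4a)^j · √(π/(2a)), odd powers integrate to 0; here √(π/(2a)) = 1.1165.
⟨x²⟩ = 0.19841.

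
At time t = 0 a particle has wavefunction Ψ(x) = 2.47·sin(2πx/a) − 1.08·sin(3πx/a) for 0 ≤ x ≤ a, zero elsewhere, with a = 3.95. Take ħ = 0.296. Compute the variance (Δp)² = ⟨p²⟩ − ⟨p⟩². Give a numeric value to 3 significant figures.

Compute ⟨p⟩ and ⟨p²⟩ separately; (Δp)² = ⟨p²⟩ − ⟨p⟩².
d²/dx² sin(jπx/a) = −(jπ/a)²·sin(jπx/a); on 0 ≤ x ≤ a, ∫sin²(jπx/a) dx = a/2 and ∫sin(jπx/a)·sin(lπx/a) dx = 0 for j ≠ l, so only diagonal terms survive in ∫|Ψ|² and ∫Ψ·Ψ″; ∫Ψ·Ψ′ dx = [Ψ²/2] between the walls = 0.
Normalization: ∫|Ψ|² dx = 14.353.
⟨p⟩ = 0.0000 and ⟨p²⟩ = 0.26617.
(Δp)² = 0.26617 − (0.0000)² = 0.26617.

0.266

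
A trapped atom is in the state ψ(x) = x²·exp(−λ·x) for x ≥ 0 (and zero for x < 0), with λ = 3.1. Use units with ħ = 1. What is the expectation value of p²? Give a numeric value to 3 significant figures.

3.20

p² ψ = −ħ² d²ψ/dx²; ⟨p²⟩ = −ħ² ∫ ψ*·ψ'' dx / ∫|ψ|² dx.
Differentiate x²·exp(−λ·x) with the product rule; every integrand then reduces to terms xʲ·e^(−2λx) on [0, ∞), with ∫₀^∞ xʲ·e^(−2λx) dx = j!/(2λ)^(j+1).
State is unnormalized: ∫|ψ|² dx = 0.0026197, and ∫ψ*·(−ħ² ψ'') dx = 0.0083918, so ⟨p²⟩ = 0.0083918 / 0.0026197.
⟨p²⟩ = 3.2033.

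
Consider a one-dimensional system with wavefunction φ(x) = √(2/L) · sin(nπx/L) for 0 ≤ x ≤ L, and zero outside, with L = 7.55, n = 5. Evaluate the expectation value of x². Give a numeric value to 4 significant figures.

⟨x²⟩ = ∫ x²·|φ|² dx (integrals over the domain).
With sin²θ = (1 − cos2θ)/2 on 0 ≤ x ≤ L: ∫sin²(nπx/L) dx = L/2, ∫x·sin²(nπx/L) dx = L²/4, ∫x²·sin²(nπx/L) dx = L³·(1/6 − 1/(4n²π²)); higher powers xᵏ the same way, integrating xᵏ·cos(2nπx/L) by parts.
⟨x²⟩ = 18.885.

18.89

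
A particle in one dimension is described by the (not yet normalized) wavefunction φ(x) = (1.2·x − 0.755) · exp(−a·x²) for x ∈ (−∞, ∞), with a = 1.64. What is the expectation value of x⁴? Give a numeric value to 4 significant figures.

⟨x⁴⟩ = ∫ x⁴·|φ|² dx / ∫|φ|² dx (integrals over the domain).
Expand each integrand as polynomial × e^(−2ax²) and use ∫x^(2j)·e^(−2ax²) dx = (2j−1)!!/(4a)^j · √(π/(2a)), odd powers → 0; here √(π/(2a)) = 0.97867.
State is unnormalized: ∫|φ|² dx = 0.77270, and ∫φ*·x⁴·φ dx = 0.11377, so ⟨x⁴⟩ = 0.11377 / 0.77270.
⟨x⁴⟩ = 0.14724.

0.1472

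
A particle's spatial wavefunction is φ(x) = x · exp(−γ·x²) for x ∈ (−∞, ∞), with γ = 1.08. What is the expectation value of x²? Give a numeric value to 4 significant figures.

⟨x²⟩ = ∫ x²·|φ|² dx / ∫|φ|² dx (integrals over the domain).
Expand each integrand as polynomial × e^(−2γx²) and use ∫x^(2j)·e^(−2γx²) dx = (2j−1)!!/(4γ)^j · √(π/(2γ)), odd powers → 0; here √(π/(2γ)) = 1.2060.
State is unnormalized: ∫|φ|² dx = 0.27917, and ∫φ*·x²·φ dx = 0.19387, so ⟨x²⟩ = 0.19387 / 0.27917.
⟨x²⟩ = 0.69444.

0.6944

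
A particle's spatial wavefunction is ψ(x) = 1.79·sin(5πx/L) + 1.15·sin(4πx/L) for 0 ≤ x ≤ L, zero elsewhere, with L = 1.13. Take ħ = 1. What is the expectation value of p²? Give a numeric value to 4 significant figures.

172.9

p² ψ = −ħ² d²ψ/dx²; ⟨p²⟩ = −ħ² ∫ ψ*·ψ'' dx / ∫|ψ|² dx.
d²/dx² sin(jπx/L) = −(jπ/L)²·sin(jπx/L); on 0 ≤ x ≤ L, ∫sin²(jπx/L) dx = L/2 and ∫sin(jπx/L)·sin(lπx/L) dx = 0 for j ≠ l, so only diagonal terms survive in ∫|ψ|² and ∫ψ·ψ″; ∫ψ·ψ′ dx = [ψ²/2] between the walls = 0.
State is unnormalized: ∫|ψ|² dx = 2.5575, and ∫ψ*·(−ħ² ψ'') dx = 442.22, so ⟨p²⟩ = 442.22 / 2.5575.
⟨p²⟩ = 172.91.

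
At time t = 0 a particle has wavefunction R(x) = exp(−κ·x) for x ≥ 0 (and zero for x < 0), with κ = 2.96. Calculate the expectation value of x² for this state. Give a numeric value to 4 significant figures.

0.05707

⟨x²⟩ = ∫ x²·|R|² dx / ∫|R|² dx (integrals over the domain).
Every integrand reduces to terms xʲ·e^(−2κx) on [0, ∞); use ∫₀^∞ xʲ·e^(−2κx) dx = j!/(2κ)^(j+1).
State is unnormalized: ∫|R|² dx = 0.16892, and ∫R*·x²·R dx = 0.0096397, so ⟨x²⟩ = 0.0096397 / 0.16892.
⟨x²⟩ = 0.057067.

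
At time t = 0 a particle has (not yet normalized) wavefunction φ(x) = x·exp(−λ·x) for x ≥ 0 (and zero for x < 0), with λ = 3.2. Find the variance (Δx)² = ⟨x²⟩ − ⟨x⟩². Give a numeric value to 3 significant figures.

Compute ⟨x⟩ and ⟨x²⟩ separately, then (Δx)² = ⟨x²⟩ − ⟨x⟩².
Every integrand reduces to terms xʲ·e^(−2λx) on [0, ∞); use ∫₀^∞ xʲ·e^(−2λx) dx = j!/(2λ)^(j+1).
Normalization: ∫|φ|² dx = 0.0076294.
⟨x⟩ = 0.46875 and ⟨x²⟩ = 0.29297.
(Δx)² = 0.29297 − (0.46875)² = 0.073242.

0.0732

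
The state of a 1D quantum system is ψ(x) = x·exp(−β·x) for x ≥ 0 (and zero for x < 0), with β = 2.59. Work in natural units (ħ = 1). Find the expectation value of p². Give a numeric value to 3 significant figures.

6.71

p² ψ = −ħ² d²ψ/dx²; ⟨p²⟩ = −ħ² ∫ ψ*·ψ'' dx / ∫|ψ|² dx.
Differentiate x·exp(−β·x) with the product rule; every integrand then reduces to terms xʲ·e^(−2βx) on [0, ∞), with ∫₀^∞ xʲ·e^(−2βx) dx = j!/(2β)^(j+1).
State is unnormalized: ∫|ψ|² dx = 0.014389, and ∫ψ*·(−ħ² ψ'') dx = 0.096525, so ⟨p²⟩ = 0.096525 / 0.014389.
⟨p²⟩ = 6.7081.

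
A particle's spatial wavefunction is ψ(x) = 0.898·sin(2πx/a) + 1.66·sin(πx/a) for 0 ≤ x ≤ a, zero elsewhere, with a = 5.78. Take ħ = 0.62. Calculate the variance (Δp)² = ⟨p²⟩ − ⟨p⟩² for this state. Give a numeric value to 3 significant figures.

0.191

Compute ⟨p⟩ and ⟨p²⟩ separately; (Δp)² = ⟨p²⟩ − ⟨p⟩².
d²/dx² sin(jπx/a) = −(jπ/a)²·sin(jπx/a); on 0 ≤ x ≤ a, ∫sin²(jπx/a) dx = a/2 and ∫sin(jπx/a)·sin(lπx/a) dx = 0 for j ≠ l, so only diagonal terms survive in ∫|ψ|² and ∫ψ·ψ″; ∫ψ·ψ′ dx = [ψ²/2] between the walls = 0.
Normalization: ∫|ψ|² dx = 10.294.
⟨p⟩ = 0.0000 and ⟨p²⟩ = 0.19069.
(Δp)² = 0.19069 − (0.0000)² = 0.19069.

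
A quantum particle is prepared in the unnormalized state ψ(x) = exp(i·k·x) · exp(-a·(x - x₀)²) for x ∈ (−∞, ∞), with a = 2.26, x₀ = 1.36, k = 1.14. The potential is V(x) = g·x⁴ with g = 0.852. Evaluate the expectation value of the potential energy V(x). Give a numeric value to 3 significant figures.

⟨V⟩ = ∫ V(x)·|ψ|² dx / ∫|ψ|² dx.
Gaussian moments (u = x − x₀): ∫u^(2j)·e^(−2au²) du = (2j−1)!!/(4a)^j · √(π/(2a)), odd powers integrate to 0; here √(π/(2a)) = 0.83369.
State is unnormalized: ∫|ψ|² dx = 0.83369, and ∫ψ*·V(x)·ψ dx = 3.3280, so ⟨V⟩ = 3.3280 / 0.83369.
⟨V⟩ = 3.9919.

3.99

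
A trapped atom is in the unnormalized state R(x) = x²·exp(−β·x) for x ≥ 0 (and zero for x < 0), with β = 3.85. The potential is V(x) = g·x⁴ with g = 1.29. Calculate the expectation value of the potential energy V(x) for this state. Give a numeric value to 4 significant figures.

0.6165

⟨V⟩ = ∫ V(x)·|R|² dx / ∫|R|² dx.
Every integrand reduces to terms xʲ·e^(−2βx) on [0, ∞); use ∫₀^∞ xʲ·e^(−2βx) dx = j!/(2β)^(j+1).
State is unnormalized: ∫|R|² dx = 0.00088666, and ∫R*·V(x)·R dx = 0.00054663, so ⟨V⟩ = 0.00054663 / 0.00088666.
⟨V⟩ = 0.61650.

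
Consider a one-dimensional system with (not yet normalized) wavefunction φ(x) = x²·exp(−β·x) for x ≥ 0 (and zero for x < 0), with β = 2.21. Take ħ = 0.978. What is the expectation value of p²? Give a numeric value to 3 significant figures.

p² φ = −ħ² d²φ/dx²; ⟨p²⟩ = −ħ² ∫ φ*·φ'' dx / ∫|φ|² dx.
Differentiate x²·exp(−β·x) with the product rule; every integrand then reduces to terms xʲ·e^(−2βx) on [0, ∞), with ∫₀^∞ xʲ·e^(−2βx) dx = j!/(2β)^(j+1).
State is unnormalized: ∫|φ|² dx = 0.014227, and ∫φ*·(−ħ² φ'') dx = 0.022153, so ⟨p²⟩ = 0.022153 / 0.014227.
⟨p²⟩ = 1.5572.

1.56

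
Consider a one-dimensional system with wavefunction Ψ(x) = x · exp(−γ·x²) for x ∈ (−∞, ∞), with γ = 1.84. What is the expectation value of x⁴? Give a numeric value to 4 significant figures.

⟨x⁴⟩ = ∫ x⁴·|Ψ|² dx / ∫|Ψ|² dx (integrals over the domain).
Expand each integrand as polynomial × e^(−2γx²) and use ∫x^(2j)·e^(−2γx²) dx = (2j−1)!!/(4γ)^j · √(π/(2γ)), odd powers → 0; here √(π/(2γ)) = 0.92396.
State is unnormalized: ∫|Ψ|² dx = 0.12554, and ∫Ψ*·x⁴·Ψ dx = 0.034762, so ⟨x⁴⟩ = 0.034762 / 0.12554.
⟨x⁴⟩ = 0.27691.

0.2769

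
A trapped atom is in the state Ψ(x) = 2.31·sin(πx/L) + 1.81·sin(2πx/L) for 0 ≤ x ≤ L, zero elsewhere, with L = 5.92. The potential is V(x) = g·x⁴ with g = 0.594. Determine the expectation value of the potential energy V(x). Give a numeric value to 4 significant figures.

17.49

⟨V⟩ = ∫ V(x)·|Ψ|² dx / ∫|Ψ|² dx.
On 0 ≤ x ≤ L (j ≠ l): ∫sin²(jπx/L) dx = L/2, ∫sin(jπx/L)·sin(lπx/L) dx = 0; diagonal moments ∫x·sin²(jπx/L) dx = L²/4, ∫x²·sin²(jπx/L) dx = L³·(1/6 − 1/(4j²π²)); cross terms ∫x·sin(jπx/L)·sin(lπx/L) dx = 0 for j + l even and −4jlL²/(π²(j² − l²)²) for j + l odd, ∫x²·sin(jπx/L)·sin(lπx/L) dx = (−1)^(j+l)·4jlL³/(π²(j² − l²)²); higher powers the same way via product-to-sum and parts.
State is unnormalized: ∫|Ψ|² dx = 25.492, and ∫Ψ*·V(x)·Ψ dx = 445.91, so ⟨V⟩ = 445.91 / 25.492.
⟨V⟩ = 17.492.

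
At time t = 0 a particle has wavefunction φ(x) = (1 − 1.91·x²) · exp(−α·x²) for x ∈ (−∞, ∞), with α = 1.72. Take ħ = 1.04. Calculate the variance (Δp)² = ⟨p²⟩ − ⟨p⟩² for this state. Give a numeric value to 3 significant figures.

5.76

Compute ⟨p⟩ and ⟨p²⟩ separately; (Δp)² = ⟨p²⟩ − ⟨p⟩².
Expand each integrand as polynomial × e^(−2αx²) and use ∫x^(2j)·e^(−2αx²) dx = (2j−1)!!/(4α)^j · √(π/(2α)), odd powers → 0; here √(π/(2α)) = 0.95564. Differentiate with the product rule, d/dx e^(−αx²) = −2αx·e^(−αx²).
Normalization: ∫|φ|² dx = 0.64600.
⟨p⟩ = 0.0000 and ⟨p²⟩ = 5.7649.
(Δp)² = 5.7649 − (0.0000)² = 5.7649.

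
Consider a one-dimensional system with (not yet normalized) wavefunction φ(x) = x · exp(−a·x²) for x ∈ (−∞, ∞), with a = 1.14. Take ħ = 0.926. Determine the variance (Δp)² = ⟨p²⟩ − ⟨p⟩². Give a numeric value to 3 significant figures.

Compute ⟨p⟩ and ⟨p²⟩ separately; (Δp)² = ⟨p²⟩ − ⟨p⟩².
Expand each integrand as polynomial × e^(−2ax²) and use ∫x^(2j)·e^(−2ax²) dx = (2j−1)!!/(4a)^j · √(π/(2a)), odd powers → 0; here √(π/(2a)) = 1.1738. Differentiate with the product rule, d/dx e^(−ax²) = −2ax·e^(−ax²).
Normalization: ∫|φ|² dx = 0.25742.
⟨p⟩ = 0.0000 and ⟨p²⟩ = 2.9326.
(Δp)² = 2.9326 − (0.0000)² = 2.9326.

2.93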